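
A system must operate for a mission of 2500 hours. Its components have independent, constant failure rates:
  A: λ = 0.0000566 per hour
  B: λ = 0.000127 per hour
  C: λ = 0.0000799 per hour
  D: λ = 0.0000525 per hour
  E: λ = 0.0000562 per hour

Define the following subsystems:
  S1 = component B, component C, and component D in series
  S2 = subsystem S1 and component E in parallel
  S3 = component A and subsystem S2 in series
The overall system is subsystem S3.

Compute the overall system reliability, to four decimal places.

R(A) = exp(−0.0000566 × 2500) = 0.868055
R(B) = exp(−0.000127 × 2500) = 0.727967
R(C) = exp(−0.0000799 × 2500) = 0.818935
R(D) = exp(−0.0000525 × 2500) = 0.876998
R(E) = exp(−0.0000562 × 2500) = 0.868924
Series (B, C, and D): 0.727967 × 0.818935 × 0.876998 = 0.522829
Parallel ([0.522829] and E): 1 − (1 − 0.522829)(1 − 0.868924) = 0.937454
Series (A and [0.937454]): 0.868055 × 0.937454 = 0.8138

0.8138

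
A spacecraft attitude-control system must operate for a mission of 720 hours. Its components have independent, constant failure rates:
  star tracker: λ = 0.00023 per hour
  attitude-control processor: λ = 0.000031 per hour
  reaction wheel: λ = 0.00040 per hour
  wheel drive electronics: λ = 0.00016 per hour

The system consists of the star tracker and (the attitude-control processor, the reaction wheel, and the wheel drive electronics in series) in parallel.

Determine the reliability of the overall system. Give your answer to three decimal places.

R(star tracker) = exp(−0.00023 × 720) = 0.84739
R(attitude-control processor) = exp(−0.000031 × 720) = 0.97793
R(reaction wheel) = exp(−0.00040 × 720) = 0.74976
R(wheel drive electronics) = exp(−0.00016 × 720) = 0.89119
Series (attitude-control processor, reaction wheel, and wheel drive electronics): 0.97793 × 0.74976 × 0.89119 = 0.65343
Parallel (star tracker and [0.65343]): 1 − (1 − 0.84739)(1 − 0.65343) = 0.947

0.947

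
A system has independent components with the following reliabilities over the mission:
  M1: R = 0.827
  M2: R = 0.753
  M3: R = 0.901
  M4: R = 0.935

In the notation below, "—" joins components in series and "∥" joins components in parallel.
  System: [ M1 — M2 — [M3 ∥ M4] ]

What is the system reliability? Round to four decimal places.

Parallel (M3 and M4): 1 − (1 − 0.901000)(1 − 0.935000) = 0.993565
Series (M1, M2, and [0.993565]): 0.827000 × 0.753000 × 0.993565 = 0.6187

0.6187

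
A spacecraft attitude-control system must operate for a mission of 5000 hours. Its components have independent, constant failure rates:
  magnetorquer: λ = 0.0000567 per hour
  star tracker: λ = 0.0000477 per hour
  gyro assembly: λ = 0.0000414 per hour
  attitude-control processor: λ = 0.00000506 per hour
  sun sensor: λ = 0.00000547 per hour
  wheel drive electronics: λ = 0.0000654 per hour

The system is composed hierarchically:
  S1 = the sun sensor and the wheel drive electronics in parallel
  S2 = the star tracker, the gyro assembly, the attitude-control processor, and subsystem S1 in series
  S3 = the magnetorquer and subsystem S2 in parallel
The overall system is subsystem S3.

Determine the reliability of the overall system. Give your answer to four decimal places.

R(magnetorquer) = exp(−0.0000567 × 5000) = 0.753143
R(star tracker) = exp(−0.0000477 × 5000) = 0.787809
R(gyro assembly) = exp(−0.0000414 × 5000) = 0.813020
R(attitude-control processor) = exp(−0.00000506 × 5000) = 0.975017
R(sun sensor) = exp(−0.00000547 × 5000) = 0.973021
R(wheel drive electronics) = exp(−0.0000654 × 5000) = 0.721084
Parallel (sun sensor and wheel drive electronics): 1 − (1 − 0.973021)(1 − 0.721084) = 0.992475
Series (star tracker, gyro assembly, attitude-control processor, and [0.992475]): 0.787809 × 0.813020 × 0.975017 × 0.992475 = 0.619803
Parallel (magnetorquer and [0.619803]): 1 − (1 − 0.753143)(1 − 0.619803) = 0.9061

0.9061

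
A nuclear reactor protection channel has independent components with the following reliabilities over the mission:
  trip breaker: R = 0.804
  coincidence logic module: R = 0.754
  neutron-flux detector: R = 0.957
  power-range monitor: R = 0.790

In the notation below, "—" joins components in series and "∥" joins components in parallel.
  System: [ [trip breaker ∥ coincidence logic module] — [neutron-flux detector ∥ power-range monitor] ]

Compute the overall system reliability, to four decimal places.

Parallel (trip breaker and coincidence logic module): 1 − (1 − 0.804000)(1 − 0.754000) = 0.951784
Parallel (neutron-flux detector and power-range monitor): 1 − (1 − 0.957000)(1 − 0.790000) = 0.990970
Series ([0.951784] and [0.990970]): 0.951784 × 0.990970 = 0.9432

0.9432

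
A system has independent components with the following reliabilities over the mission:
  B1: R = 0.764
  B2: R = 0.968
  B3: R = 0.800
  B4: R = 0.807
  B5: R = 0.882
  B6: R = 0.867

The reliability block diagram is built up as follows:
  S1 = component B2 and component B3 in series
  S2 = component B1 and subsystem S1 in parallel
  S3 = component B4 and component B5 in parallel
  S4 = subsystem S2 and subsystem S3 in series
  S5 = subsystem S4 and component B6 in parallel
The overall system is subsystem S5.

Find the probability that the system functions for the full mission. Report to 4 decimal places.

0.9901

Series (B2 and B3): 0.968000 × 0.800000 = 0.774400
Parallel (B1 and [0.774400]): 1 − (1 − 0.764000)(1 − 0.774400) = 0.946758
Parallel (B4 and B5): 1 − (1 − 0.807000)(1 − 0.882000) = 0.977226
Series ([0.946758] and [0.977226]): 0.946758 × 0.977226 = 0.925197
Parallel ([0.925197] and B6): 1 − (1 − 0.925197)(1 − 0.867000) = 0.9901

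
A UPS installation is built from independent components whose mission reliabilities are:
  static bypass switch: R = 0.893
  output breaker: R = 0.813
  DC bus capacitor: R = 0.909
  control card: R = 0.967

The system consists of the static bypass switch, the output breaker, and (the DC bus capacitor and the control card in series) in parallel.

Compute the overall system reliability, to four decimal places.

0.9976

Series (DC bus capacitor and control card): 0.909000 × 0.967000 = 0.879003
Parallel (static bypass switch, output breaker, and [0.879003]): 1 − (1 − 0.893000)(1 − 0.813000)(1 − 0.879003) = 0.9976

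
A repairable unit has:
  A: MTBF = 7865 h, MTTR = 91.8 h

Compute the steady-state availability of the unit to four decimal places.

A(A) = MTBF/(MTBF+MTTR) = 7865/(7865+91.8) = 0.9885

0.9885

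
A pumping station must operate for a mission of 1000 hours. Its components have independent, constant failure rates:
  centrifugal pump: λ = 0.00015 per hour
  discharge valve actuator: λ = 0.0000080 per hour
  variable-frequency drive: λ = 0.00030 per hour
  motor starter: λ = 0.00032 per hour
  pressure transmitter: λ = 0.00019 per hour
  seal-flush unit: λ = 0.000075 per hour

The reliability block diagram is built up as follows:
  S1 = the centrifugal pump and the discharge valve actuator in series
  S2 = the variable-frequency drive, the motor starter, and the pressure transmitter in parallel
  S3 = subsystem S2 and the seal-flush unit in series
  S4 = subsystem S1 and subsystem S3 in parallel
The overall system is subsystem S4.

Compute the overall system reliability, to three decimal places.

R(centrifugal pump) = exp(−0.00015 × 1000) = 0.86071
R(discharge valve actuator) = exp(−0.0000080 × 1000) = 0.99203
R(variable-frequency drive) = exp(−0.00030 × 1000) = 0.74082
R(motor starter) = exp(−0.00032 × 1000) = 0.72615
R(pressure transmitter) = exp(−0.00019 × 1000) = 0.82696
R(seal-flush unit) = exp(−0.000075 × 1000) = 0.92774
Series (centrifugal pump and discharge valve actuator): 0.86071 × 0.99203 = 0.85385
Parallel (variable-frequency drive, motor starter, and pressure transmitter): 1 − (1 − 0.74082)(1 − 0.72615)(1 − 0.82696) = 0.98772
Series ([0.98772] and seal-flush unit): 0.98772 × 0.92774 = 0.91635
Parallel ([0.85385] and [0.91635]): 1 − (1 − 0.85385)(1 − 0.91635) = 0.988

0.988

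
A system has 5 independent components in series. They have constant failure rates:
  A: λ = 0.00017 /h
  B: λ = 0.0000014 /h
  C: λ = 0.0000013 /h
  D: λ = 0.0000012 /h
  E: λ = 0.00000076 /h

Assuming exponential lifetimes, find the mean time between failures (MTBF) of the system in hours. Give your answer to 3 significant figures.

Series of exponential components: λ_sys = Σ λ_i
λ_sys = 0.00017 + 0.0000014 + 0.0000013 + 0.0000012 + 0.00000076 = 1.7466e-04 /h
MTBF = 1 / λ_sys = 5730 h

5730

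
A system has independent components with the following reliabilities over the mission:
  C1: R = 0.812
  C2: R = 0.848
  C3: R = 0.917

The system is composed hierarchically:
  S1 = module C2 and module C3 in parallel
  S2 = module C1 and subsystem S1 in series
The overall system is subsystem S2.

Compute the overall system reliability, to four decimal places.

0.8018

Parallel (C2 and C3): 1 − (1 − 0.848000)(1 − 0.917000) = 0.987384
Series (C1 and [0.987384]): 0.812000 × 0.987384 = 0.8018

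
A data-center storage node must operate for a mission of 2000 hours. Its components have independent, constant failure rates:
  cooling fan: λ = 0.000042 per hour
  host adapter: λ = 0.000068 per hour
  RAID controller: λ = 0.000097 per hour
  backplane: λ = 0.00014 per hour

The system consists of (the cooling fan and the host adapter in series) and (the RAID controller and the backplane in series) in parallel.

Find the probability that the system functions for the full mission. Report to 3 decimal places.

0.925

R(cooling fan) = exp(−0.000042 × 2000) = 0.91943
R(host adapter) = exp(−0.000068 × 2000) = 0.87284
R(RAID controller) = exp(−0.000097 × 2000) = 0.82366
R(backplane) = exp(−0.00014 × 2000) = 0.75578
Series (cooling fan and host adapter): 0.91943 × 0.87284 = 0.80252
Series (RAID controller and backplane): 0.82366 × 0.75578 = 0.62251
Parallel ([0.80252] and [0.62251]): 1 − (1 − 0.80252)(1 − 0.62251) = 0.925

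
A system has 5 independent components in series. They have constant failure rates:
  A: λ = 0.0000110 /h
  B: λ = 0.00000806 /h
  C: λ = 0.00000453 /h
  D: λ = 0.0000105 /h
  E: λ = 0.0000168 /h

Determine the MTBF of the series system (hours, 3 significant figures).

Series of exponential components: λ_sys = Σ λ_i
λ_sys = 0.0000110 + 0.00000806 + 0.00000453 + 0.0000105 + 0.0000168 = 5.0890e-05 /h
MTBF = 1 / λ_sys = 19700 h

19700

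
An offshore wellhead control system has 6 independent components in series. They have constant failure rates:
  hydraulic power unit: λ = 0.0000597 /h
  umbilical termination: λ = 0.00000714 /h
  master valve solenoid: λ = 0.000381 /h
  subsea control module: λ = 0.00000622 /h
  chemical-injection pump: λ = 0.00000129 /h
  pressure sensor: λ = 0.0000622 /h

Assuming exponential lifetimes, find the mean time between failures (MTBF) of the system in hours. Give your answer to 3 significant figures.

Series of exponential components: λ_sys = Σ λ_i
λ_sys = 0.0000597 + 0.00000714 + 0.000381 + 0.00000622 + 0.00000129 + 0.0000622 = 5.1755e-04 /h
MTBF = 1 / λ_sys = 1930 h

1930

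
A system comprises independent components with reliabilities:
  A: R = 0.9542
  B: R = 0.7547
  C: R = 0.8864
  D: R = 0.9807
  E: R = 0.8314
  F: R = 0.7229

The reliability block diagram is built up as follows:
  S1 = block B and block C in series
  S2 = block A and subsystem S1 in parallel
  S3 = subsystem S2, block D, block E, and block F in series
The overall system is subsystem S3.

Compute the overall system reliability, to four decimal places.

Series (B and C): 0.754700 × 0.886400 = 0.668966
Parallel (A and [0.668966]): 1 − (1 − 0.954200)(1 − 0.668966) = 0.984839
Series ([0.984839], D, E, and F): 0.984839 × 0.980700 × 0.831400 × 0.722900 = 0.5805

0.5805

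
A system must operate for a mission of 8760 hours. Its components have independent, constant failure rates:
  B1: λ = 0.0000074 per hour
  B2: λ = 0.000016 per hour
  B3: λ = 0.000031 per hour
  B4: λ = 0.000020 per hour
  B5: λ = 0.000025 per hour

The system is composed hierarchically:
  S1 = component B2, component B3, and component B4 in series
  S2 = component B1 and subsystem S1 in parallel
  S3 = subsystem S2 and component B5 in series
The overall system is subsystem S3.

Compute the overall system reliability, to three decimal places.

0.781

R(B1) = exp(−0.0000074 × 8760) = 0.93723
R(B2) = exp(−0.000016 × 8760) = 0.86922
R(B3) = exp(−0.000031 × 8760) = 0.76219
R(B4) = exp(−0.000020 × 8760) = 0.83929
R(B5) = exp(−0.000025 × 8760) = 0.80332
Series (B2, B3, and B4): 0.86922 × 0.76219 × 0.83929 = 0.55604
Parallel (B1 and [0.55604]): 1 − (1 − 0.93723)(1 − 0.55604) = 0.97213
Series ([0.97213] and B5): 0.97213 × 0.80332 = 0.781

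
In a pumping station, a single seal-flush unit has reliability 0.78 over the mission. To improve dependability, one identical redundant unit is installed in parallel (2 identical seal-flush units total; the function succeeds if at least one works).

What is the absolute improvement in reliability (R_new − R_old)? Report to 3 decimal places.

0.172

R_before = 0.78
R_after = 1 − (1 − 0.78)^2 = 0.952
ΔR = 0.952 − 0.78 = 0.172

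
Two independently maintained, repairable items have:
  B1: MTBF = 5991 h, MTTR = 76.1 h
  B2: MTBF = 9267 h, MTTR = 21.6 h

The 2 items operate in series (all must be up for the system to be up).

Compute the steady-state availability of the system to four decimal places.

0.9852

A(B1) = MTBF/(MTBF+MTTR) = 5991/(5991+76.1) = 0.987457
A(B2) = MTBF/(MTBF+MTTR) = 9267/(9267+21.6) = 0.997675
Series availability: 0.987457 × 0.997675 = 0.9852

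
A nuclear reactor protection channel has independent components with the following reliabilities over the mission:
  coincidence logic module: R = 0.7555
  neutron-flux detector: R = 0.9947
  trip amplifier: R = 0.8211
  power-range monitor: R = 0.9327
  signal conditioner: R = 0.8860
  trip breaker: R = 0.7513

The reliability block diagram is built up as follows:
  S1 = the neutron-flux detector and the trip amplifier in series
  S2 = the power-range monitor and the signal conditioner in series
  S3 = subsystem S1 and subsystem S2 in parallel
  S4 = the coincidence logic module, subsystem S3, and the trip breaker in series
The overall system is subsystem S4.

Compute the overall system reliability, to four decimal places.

Series (neutron-flux detector and trip amplifier): 0.994700 × 0.821100 = 0.816748
Series (power-range monitor and signal conditioner): 0.932700 × 0.886000 = 0.826372
Parallel ([0.816748] and [0.826372]): 1 − (1 − 0.816748)(1 − 0.826372) = 0.968182
Series (coincidence logic module, [0.968182], and trip breaker): 0.755500 × 0.968182 × 0.751300 = 0.5495

0.5495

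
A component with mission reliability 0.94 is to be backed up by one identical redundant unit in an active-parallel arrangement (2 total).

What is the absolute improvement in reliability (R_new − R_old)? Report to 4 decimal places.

R_before = 0.94
R_after = 1 − (1 − 0.94)^2 = 0.9964
ΔR = 0.9964 − 0.94 = 0.0564

0.0564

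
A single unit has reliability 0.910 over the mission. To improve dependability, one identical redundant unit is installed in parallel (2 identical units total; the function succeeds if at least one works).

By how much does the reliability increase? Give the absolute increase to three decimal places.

0.082

R_before = 0.910
R_after = 1 − (1 − 0.910)^2 = 0.992
ΔR = 0.992 − 0.910 = 0.082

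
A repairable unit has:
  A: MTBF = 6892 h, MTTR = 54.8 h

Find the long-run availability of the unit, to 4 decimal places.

0.9921

A(A) = MTBF/(MTBF+MTTR) = 6892/(6892+54.8) = 0.9921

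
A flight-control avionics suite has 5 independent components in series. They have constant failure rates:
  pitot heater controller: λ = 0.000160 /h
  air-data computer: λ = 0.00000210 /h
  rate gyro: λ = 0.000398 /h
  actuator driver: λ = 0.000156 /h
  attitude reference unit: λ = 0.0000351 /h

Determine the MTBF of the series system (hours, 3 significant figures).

1330

Series of exponential components: λ_sys = Σ λ_i
λ_sys = 0.000160 + 0.00000210 + 0.000398 + 0.000156 + 0.0000351 = 7.5120e-04 /h
MTBF = 1 / λ_sys = 1330 h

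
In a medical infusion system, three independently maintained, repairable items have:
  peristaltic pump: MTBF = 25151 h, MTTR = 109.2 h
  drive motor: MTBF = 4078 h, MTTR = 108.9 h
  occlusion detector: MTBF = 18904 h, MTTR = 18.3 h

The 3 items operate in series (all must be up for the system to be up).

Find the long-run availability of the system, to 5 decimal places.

A(peristaltic pump) = MTBF/(MTBF+MTTR) = 25151/(25151+109.2) = 0.995677
A(drive motor) = MTBF/(MTBF+MTTR) = 4078/(4078+108.9) = 0.973990
A(occlusion detector) = MTBF/(MTBF+MTTR) = 18904/(18904+18.3) = 0.999033
Series availability: 0.995677 × 0.973990 × 0.999033 = 0.96884

0.96884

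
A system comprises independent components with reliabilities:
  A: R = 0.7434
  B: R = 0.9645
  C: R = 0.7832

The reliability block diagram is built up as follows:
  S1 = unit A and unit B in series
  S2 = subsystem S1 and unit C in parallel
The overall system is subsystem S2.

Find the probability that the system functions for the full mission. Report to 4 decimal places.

0.9386

Series (A and B): 0.743400 × 0.964500 = 0.717009
Parallel ([0.717009] and C): 1 − (1 − 0.717009)(1 − 0.783200) = 0.9386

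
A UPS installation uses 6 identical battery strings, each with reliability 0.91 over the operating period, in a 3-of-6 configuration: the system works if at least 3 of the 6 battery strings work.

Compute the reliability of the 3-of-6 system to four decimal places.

0.9992

R = Σ_{i=3}^{6} C(6,i) p^i (1−p)^{6−i} with p = 0.91
C(6,3)·0.91^3·0.09^3 = 0.010987
C(6,4)·0.91^4·0.09^2 = 0.083319
C(6,5)·0.91^5·0.09^1 = 0.336977
C(6,6)·0.91^6·0.09^0 = 0.567869
Sum = 0.9992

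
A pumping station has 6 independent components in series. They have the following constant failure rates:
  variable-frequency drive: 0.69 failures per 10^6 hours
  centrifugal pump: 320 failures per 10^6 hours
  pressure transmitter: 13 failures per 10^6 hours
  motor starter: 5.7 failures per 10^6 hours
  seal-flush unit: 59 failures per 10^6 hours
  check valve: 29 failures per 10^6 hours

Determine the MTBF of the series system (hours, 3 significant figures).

2340

Series of exponential components: λ_sys = Σ λ_i
λ_sys = 0.00000069 + 0.00032 + 0.000013 + 0.0000057 + 0.000059 + 0.000029 = 4.2739e-04 /h
MTBF = 1 / λ_sys = 2340 h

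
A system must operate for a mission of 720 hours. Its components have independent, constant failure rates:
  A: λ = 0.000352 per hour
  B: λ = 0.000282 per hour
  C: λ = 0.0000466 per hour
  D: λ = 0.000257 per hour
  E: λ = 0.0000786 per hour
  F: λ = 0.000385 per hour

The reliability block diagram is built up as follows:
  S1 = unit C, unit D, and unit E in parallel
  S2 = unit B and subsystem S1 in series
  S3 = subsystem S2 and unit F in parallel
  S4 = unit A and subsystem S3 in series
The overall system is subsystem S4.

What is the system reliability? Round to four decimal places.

0.7416

R(A) = exp(−0.000352 × 720) = 0.776126
R(B) = exp(−0.000282 × 720) = 0.816246
R(C) = exp(−0.0000466 × 720) = 0.967005
R(D) = exp(−0.000257 × 720) = 0.831071
R(E) = exp(−0.0000786 × 720) = 0.944980
R(F) = exp(−0.000385 × 720) = 0.757903
Parallel (C, D, and E): 1 − (1 − 0.967005)(1 − 0.831071)(1 − 0.944980) = 0.999693
Series (B and [0.999693]): 0.816246 × 0.999693 = 0.815995
Parallel ([0.815995] and F): 1 − (1 − 0.815995)(1 − 0.757903) = 0.955453
Series (A and [0.955453]): 0.776126 × 0.955453 = 0.7416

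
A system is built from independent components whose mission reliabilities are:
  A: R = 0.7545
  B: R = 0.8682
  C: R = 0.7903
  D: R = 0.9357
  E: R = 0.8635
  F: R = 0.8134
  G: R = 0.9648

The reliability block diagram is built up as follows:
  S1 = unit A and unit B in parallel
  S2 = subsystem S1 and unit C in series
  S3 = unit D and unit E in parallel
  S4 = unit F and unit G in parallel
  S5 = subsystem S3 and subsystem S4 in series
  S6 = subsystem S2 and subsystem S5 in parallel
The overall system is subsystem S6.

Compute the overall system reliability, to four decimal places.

Parallel (A and B): 1 − (1 − 0.754500)(1 − 0.868200) = 0.967643
Series ([0.967643] and C): 0.967643 × 0.790300 = 0.764728
Parallel (D and E): 1 − (1 − 0.935700)(1 − 0.863500) = 0.991223
Parallel (F and G): 1 − (1 − 0.813400)(1 − 0.964800) = 0.993432
Series ([0.991223] and [0.993432]): 0.991223 × 0.993432 = 0.984713
Parallel ([0.764728] and [0.984713]): 1 − (1 − 0.764728)(1 − 0.984713) = 0.9964

0.9964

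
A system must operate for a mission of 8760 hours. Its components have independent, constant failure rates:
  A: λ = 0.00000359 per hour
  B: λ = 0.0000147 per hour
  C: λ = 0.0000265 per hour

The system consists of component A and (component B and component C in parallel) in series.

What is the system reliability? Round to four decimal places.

0.9448

R(A) = exp(−0.00000359 × 8760) = 0.969041
R(B) = exp(−0.0000147 × 8760) = 0.879174
R(C) = exp(−0.0000265 × 8760) = 0.792835
Parallel (B and C): 1 − (1 − 0.879174)(1 − 0.792835) = 0.974969
Series (A and [0.974969]): 0.969041 × 0.974969 = 0.9448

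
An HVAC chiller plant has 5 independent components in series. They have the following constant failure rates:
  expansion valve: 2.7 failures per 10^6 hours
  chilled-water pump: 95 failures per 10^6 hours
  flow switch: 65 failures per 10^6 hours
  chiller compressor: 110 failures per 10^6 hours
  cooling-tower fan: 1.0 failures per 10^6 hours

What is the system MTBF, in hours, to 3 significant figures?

3650

Series of exponential components: λ_sys = Σ λ_i
λ_sys = 0.0000027 + 0.000095 + 0.000065 + 0.00011 + 0.0000010 = 2.7370e-04 /h
MTBF = 1 / λ_sys = 3650 h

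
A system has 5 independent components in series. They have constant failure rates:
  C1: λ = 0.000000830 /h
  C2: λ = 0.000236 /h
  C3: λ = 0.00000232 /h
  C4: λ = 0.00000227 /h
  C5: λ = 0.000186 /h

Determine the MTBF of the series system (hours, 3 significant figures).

Series of exponential components: λ_sys = Σ λ_i
λ_sys = 0.000000830 + 0.000236 + 0.00000232 + 0.00000227 + 0.000186 = 4.2742e-04 /h
MTBF = 1 / λ_sys = 2340 h

2340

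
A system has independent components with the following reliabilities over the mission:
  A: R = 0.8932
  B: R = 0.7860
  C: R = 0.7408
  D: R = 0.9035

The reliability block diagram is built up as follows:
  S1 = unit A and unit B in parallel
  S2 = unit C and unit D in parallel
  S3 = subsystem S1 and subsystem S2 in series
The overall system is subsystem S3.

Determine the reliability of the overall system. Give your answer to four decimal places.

0.9527

Parallel (A and B): 1 − (1 − 0.893200)(1 − 0.786000) = 0.977145
Parallel (C and D): 1 − (1 − 0.740800)(1 − 0.903500) = 0.974987
Series ([0.977145] and [0.974987]): 0.977145 × 0.974987 = 0.9527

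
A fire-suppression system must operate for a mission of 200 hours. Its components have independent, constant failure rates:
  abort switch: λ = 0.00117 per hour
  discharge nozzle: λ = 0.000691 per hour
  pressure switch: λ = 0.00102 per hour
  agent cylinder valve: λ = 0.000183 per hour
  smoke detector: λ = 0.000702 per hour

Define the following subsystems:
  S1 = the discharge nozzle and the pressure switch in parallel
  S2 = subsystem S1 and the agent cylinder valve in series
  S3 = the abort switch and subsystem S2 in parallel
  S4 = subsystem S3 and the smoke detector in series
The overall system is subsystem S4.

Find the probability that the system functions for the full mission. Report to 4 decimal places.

0.8583

R(abort switch) = exp(−0.00117 × 200) = 0.791362
R(discharge nozzle) = exp(−0.000691 × 200) = 0.870924
R(pressure switch) = exp(−0.00102 × 200) = 0.815462
R(agent cylinder valve) = exp(−0.000183 × 200) = 0.964062
R(smoke detector) = exp(−0.000702 × 200) = 0.869011
Parallel (discharge nozzle and pressure switch): 1 − (1 − 0.870924)(1 − 0.815462) = 0.976181
Series ([0.976181] and agent cylinder valve): 0.976181 × 0.964062 = 0.941099
Parallel (abort switch and [0.941099]): 1 − (1 − 0.791362)(1 − 0.941099) = 0.987711
Series ([0.987711] and smoke detector): 0.987711 × 0.869011 = 0.8583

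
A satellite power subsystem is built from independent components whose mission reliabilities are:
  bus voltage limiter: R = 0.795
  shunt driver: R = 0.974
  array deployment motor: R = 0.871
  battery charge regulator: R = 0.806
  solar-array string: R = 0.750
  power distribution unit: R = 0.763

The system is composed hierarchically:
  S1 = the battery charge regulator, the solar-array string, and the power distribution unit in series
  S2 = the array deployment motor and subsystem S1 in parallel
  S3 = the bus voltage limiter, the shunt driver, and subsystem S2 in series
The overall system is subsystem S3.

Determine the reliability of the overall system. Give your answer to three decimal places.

0.721

Series (battery charge regulator, solar-array string, and power distribution unit): 0.80600 × 0.75000 × 0.76300 = 0.46123
Parallel (array deployment motor and [0.46123]): 1 − (1 − 0.87100)(1 − 0.46123) = 0.93050
Series (bus voltage limiter, shunt driver, and [0.93050]): 0.79500 × 0.97400 × 0.93050 = 0.721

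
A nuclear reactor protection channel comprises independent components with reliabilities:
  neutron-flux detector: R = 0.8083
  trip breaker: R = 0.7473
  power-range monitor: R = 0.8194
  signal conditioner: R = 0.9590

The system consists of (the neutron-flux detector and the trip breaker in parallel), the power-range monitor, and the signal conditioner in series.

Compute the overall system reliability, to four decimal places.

0.7477

Parallel (neutron-flux detector and trip breaker): 1 − (1 − 0.808300)(1 − 0.747300) = 0.951557
Series ([0.951557], power-range monitor, and signal conditioner): 0.951557 × 0.819400 × 0.959000 = 0.7477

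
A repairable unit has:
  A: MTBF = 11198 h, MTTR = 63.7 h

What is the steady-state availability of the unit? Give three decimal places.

A(A) = MTBF/(MTBF+MTTR) = 11198/(11198+63.7) = 0.994

0.994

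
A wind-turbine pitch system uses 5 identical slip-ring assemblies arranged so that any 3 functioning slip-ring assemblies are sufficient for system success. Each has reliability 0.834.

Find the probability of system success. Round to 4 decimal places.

R = Σ_{i=3}^{5} C(5,i) p^i (1−p)^{5−i} with p = 0.834
C(5,3)·0.834^3·0.166^2 = 0.159851
C(5,4)·0.834^4·0.166^1 = 0.401552
C(5,5)·0.834^5·0.166^0 = 0.403488
Sum = 0.9649

0.9649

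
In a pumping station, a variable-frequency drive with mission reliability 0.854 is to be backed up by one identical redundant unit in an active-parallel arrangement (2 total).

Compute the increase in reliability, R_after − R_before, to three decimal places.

0.125

R_before = 0.854
R_after = 1 − (1 − 0.854)^2 = 0.979
ΔR = 0.979 − 0.854 = 0.125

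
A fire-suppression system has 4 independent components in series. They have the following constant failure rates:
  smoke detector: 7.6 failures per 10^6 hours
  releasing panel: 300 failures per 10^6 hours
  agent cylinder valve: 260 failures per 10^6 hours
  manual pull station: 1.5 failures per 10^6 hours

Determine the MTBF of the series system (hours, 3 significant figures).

1760

Series of exponential components: λ_sys = Σ λ_i
λ_sys = 0.0000076 + 0.00030 + 0.00026 + 0.0000015 = 5.6910e-04 /h
MTBF = 1 / λ_sys = 1760 h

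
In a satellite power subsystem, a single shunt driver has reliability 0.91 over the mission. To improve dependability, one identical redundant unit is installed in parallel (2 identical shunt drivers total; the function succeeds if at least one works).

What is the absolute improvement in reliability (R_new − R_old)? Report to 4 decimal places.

R_before = 0.91
R_after = 1 − (1 − 0.91)^2 = 0.9919
ΔR = 0.9919 − 0.91 = 0.0819

0.0819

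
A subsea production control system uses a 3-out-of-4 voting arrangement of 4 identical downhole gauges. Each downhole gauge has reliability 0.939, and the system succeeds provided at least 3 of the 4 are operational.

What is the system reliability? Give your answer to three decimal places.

R = Σ_{i=3}^{4} C(4,i) p^i (1−p)^{4−i} with p = 0.939
C(4,3)·0.939^3·0.061^1 = 0.20202
C(4,4)·0.939^4·0.061^0 = 0.77743
Sum = 0.979

0.979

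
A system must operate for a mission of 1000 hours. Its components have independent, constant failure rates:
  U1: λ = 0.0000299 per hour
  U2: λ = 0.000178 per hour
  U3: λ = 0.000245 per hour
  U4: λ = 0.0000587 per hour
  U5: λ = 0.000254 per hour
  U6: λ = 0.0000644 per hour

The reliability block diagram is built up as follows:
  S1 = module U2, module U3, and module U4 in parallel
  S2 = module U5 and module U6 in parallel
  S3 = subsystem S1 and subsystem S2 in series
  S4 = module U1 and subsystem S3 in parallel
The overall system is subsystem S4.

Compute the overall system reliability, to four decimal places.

R(U1) = exp(−0.0000299 × 1000) = 0.970543
R(U2) = exp(−0.000178 × 1000) = 0.836942
R(U3) = exp(−0.000245 × 1000) = 0.782705
R(U4) = exp(−0.0000587 × 1000) = 0.942990
R(U5) = exp(−0.000254 × 1000) = 0.775692
R(U6) = exp(−0.0000644 × 1000) = 0.937630
Parallel (U2, U3, and U4): 1 − (1 − 0.836942)(1 − 0.782705)(1 − 0.942990) = 0.997980
Parallel (U5 and U6): 1 − (1 − 0.775692)(1 − 0.937630) = 0.986010
Series ([0.997980] and [0.986010]): 0.997980 × 0.986010 = 0.984018
Parallel (U1 and [0.984018]): 1 − (1 − 0.970543)(1 − 0.984018) = 0.9995

0.9995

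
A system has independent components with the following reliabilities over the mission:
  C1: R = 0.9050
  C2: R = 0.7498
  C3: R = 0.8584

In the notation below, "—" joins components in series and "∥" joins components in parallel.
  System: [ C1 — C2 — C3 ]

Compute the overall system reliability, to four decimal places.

0.5825

Series (C1, C2, and C3): 0.905000 × 0.749800 × 0.858400 = 0.5825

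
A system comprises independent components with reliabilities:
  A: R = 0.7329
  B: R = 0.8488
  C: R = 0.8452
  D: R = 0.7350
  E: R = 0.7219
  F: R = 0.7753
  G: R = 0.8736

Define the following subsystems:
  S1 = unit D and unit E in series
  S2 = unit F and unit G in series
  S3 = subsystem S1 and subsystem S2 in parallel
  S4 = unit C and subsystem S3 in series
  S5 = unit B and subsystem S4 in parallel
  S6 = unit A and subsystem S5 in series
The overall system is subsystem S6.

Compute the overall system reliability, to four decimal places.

0.7016

Series (D and E): 0.735000 × 0.721900 = 0.530597
Series (F and G): 0.775300 × 0.873600 = 0.677302
Parallel ([0.530597] and [0.677302]): 1 − (1 − 0.530597)(1 − 0.677302) = 0.848525
Series (C and [0.848525]): 0.845200 × 0.848525 = 0.717173
Parallel (B and [0.717173]): 1 − (1 − 0.848800)(1 − 0.717173) = 0.957237
Series (A and [0.957237]): 0.732900 × 0.957237 = 0.7016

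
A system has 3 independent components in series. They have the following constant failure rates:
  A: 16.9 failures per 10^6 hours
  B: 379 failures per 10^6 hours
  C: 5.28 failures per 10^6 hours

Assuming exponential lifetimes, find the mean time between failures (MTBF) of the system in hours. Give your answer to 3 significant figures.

2490

Series of exponential components: λ_sys = Σ λ_i
λ_sys = 0.0000169 + 0.000379 + 0.00000528 = 4.0118e-04 /h
MTBF = 1 / λ_sys = 2490 h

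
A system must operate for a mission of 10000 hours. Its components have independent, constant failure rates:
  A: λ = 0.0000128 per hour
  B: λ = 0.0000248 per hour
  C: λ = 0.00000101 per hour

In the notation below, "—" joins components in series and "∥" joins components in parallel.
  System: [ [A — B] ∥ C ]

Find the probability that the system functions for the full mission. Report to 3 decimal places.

0.997

R(A) = exp(−0.0000128 × 10000) = 0.87985
R(B) = exp(−0.0000248 × 10000) = 0.78036
R(C) = exp(−0.00000101 × 10000) = 0.98995
Series (A and B): 0.87985 × 0.78036 = 0.68660
Parallel ([0.68660] and C): 1 − (1 − 0.68660)(1 − 0.98995) = 0.997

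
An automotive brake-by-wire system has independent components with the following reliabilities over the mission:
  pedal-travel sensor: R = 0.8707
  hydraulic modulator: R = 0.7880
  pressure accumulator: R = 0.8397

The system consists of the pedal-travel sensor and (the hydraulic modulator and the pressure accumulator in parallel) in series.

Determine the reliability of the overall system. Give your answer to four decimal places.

Parallel (hydraulic modulator and pressure accumulator): 1 − (1 − 0.788000)(1 − 0.839700) = 0.966016
Series (pedal-travel sensor and [0.966016]): 0.870700 × 0.966016 = 0.8411

0.8411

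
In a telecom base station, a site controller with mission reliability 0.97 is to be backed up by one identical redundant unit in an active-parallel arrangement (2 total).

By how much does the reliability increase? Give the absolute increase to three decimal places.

R_before = 0.97
R_after = 1 − (1 − 0.97)^2 = 0.999
ΔR = 0.999 − 0.97 = 0.029

0.029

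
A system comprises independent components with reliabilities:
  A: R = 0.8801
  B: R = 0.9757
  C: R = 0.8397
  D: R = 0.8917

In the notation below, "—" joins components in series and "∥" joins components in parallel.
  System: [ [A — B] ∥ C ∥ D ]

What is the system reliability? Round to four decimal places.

0.9975

Series (A and B): 0.880100 × 0.975700 = 0.858714
Parallel ([0.858714], C, and D): 1 − (1 − 0.858714)(1 − 0.839700)(1 − 0.891700) = 0.9975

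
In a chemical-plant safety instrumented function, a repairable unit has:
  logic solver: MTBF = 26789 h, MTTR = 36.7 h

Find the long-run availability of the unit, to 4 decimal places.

0.9986

A(logic solver) = MTBF/(MTBF+MTTR) = 26789/(26789+36.7) = 0.9986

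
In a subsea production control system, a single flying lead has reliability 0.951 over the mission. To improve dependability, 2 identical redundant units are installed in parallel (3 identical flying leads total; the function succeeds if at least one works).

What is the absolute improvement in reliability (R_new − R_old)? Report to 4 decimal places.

0.0489

R_before = 0.951
R_after = 1 − (1 − 0.951)^3 = 0.9999
ΔR = 0.9999 − 0.951 = 0.0489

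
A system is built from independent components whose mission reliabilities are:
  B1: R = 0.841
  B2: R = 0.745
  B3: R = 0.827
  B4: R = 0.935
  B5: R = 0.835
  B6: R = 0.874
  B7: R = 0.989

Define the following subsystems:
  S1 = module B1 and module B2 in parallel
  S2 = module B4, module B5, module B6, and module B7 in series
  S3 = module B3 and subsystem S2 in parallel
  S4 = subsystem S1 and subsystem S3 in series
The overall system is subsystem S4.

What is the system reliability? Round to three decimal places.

Parallel (B1 and B2): 1 − (1 − 0.84100)(1 − 0.74500) = 0.95946
Series (B4, B5, B6, and B7): 0.93500 × 0.83500 × 0.87400 × 0.98900 = 0.67485
Parallel (B3 and [0.67485]): 1 − (1 − 0.82700)(1 − 0.67485) = 0.94375
Series ([0.95946] and [0.94375]): 0.95946 × 0.94375 = 0.905

0.905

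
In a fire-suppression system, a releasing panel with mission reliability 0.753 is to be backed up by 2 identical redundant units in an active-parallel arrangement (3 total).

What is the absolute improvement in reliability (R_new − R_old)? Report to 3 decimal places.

R_before = 0.753
R_after = 1 − (1 − 0.753)^3 = 0.985
ΔR = 0.985 − 0.753 = 0.232

0.232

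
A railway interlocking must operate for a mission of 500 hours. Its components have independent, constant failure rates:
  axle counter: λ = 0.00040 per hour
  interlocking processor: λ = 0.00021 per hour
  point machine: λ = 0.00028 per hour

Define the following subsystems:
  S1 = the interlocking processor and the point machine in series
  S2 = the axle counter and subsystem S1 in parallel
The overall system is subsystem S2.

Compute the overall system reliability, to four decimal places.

0.9606

R(axle counter) = exp(−0.00040 × 500) = 0.818731
R(interlocking processor) = exp(−0.00021 × 500) = 0.900325
R(point machine) = exp(−0.00028 × 500) = 0.869358
Series (interlocking processor and point machine): 0.900325 × 0.869358 = 0.782705
Parallel (axle counter and [0.782705]): 1 − (1 − 0.818731)(1 − 0.782705) = 0.9606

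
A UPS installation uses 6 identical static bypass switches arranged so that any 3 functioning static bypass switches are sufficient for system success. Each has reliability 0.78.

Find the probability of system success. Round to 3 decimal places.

R = Σ_{i=3}^{6} C(6,i) p^i (1−p)^{6−i} with p = 0.78
C(6,3)·0.78^3·0.22^3 = 0.10106
C(6,4)·0.78^4·0.22^2 = 0.26873
C(6,5)·0.78^5·0.22^1 = 0.38111
C(6,6)·0.78^6·0.22^0 = 0.22520
Sum = 0.976

0.976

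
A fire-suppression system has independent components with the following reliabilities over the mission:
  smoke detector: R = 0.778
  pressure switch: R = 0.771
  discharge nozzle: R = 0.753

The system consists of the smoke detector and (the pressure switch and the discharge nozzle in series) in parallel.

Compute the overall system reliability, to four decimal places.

Series (pressure switch and discharge nozzle): 0.771000 × 0.753000 = 0.580563
Parallel (smoke detector and [0.580563]): 1 − (1 − 0.778000)(1 − 0.580563) = 0.9069

0.9069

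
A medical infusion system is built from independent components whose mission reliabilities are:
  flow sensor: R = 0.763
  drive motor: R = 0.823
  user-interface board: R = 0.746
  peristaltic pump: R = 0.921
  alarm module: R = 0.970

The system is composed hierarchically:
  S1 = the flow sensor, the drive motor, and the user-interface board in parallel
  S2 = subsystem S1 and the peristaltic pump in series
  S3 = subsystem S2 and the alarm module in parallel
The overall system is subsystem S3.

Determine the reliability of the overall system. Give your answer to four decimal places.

0.9973

Parallel (flow sensor, drive motor, and user-interface board): 1 − (1 − 0.763000)(1 − 0.823000)(1 − 0.746000) = 0.989345
Series ([0.989345] and peristaltic pump): 0.989345 × 0.921000 = 0.911187
Parallel ([0.911187] and alarm module): 1 − (1 − 0.911187)(1 − 0.970000) = 0.9973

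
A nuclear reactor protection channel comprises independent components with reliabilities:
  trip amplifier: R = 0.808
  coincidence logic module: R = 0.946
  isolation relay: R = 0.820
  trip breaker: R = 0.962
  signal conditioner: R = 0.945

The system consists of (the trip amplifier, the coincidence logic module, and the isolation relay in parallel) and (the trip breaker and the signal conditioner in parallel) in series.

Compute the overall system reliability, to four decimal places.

Parallel (trip amplifier, coincidence logic module, and isolation relay): 1 − (1 − 0.808000)(1 − 0.946000)(1 − 0.820000) = 0.998134
Parallel (trip breaker and signal conditioner): 1 − (1 − 0.962000)(1 − 0.945000) = 0.997910
Series ([0.998134] and [0.997910]): 0.998134 × 0.997910 = 0.9960

0.9960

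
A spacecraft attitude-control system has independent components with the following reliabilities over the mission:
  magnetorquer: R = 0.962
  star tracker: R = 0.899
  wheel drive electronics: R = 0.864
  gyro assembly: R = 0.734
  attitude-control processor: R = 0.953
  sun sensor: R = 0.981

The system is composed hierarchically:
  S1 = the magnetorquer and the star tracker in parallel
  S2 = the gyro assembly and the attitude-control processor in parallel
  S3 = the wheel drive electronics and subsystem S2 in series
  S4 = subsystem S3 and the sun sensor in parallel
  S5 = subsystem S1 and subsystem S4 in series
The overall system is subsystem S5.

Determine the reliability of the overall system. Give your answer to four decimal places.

0.9934

Parallel (magnetorquer and star tracker): 1 − (1 − 0.962000)(1 − 0.899000) = 0.996162
Parallel (gyro assembly and attitude-control processor): 1 − (1 − 0.734000)(1 − 0.953000) = 0.987498
Series (wheel drive electronics and [0.987498]): 0.864000 × 0.987498 = 0.853198
Parallel ([0.853198] and sun sensor): 1 − (1 − 0.853198)(1 − 0.981000) = 0.997211
Series ([0.996162] and [0.997211]): 0.996162 × 0.997211 = 0.9934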